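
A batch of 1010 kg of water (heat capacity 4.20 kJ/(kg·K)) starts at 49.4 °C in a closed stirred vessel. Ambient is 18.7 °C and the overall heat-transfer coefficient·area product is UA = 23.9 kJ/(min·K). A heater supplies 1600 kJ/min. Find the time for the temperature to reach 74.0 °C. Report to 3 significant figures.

Lumped-capacitance energy balance: M c_p dT/dt = UA(T_amb − T) + Q̇.
τ = M c_p/UA = 177.49 min; T_ss = T_amb + Q̇/UA = 18.7 + 1600/23.9 = 85.646 °C.
T(t) = T_ss + (T₀ − T_ss)e^(−t/τ); set T = 74.0:
t = −τ ln[(T − T_ss)/(T₀ − T_ss)] = −177.49 · ln(0.32130) = 201.52 min.

202 min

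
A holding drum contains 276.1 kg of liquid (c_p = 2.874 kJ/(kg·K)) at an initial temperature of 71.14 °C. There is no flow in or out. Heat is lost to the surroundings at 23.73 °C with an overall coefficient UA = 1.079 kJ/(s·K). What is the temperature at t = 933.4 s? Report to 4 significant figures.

37.05 °C

Lumped-capacitance energy balance: M c_p dT/dt = UA(T_amb − T).
dT/dt = (T_ss − T)/τ with T_ss = T_amb = 23.7300 °C, τ = M c_p/UA = 276.1·2.874/1.079 = 735.414 s.
Solution: T(t) = T_ss + (T₀ − T_ss) e^(−t/τ).
T(933.4) = 23.7300 + (47.4100)·0.281051 = 37.0546 °C.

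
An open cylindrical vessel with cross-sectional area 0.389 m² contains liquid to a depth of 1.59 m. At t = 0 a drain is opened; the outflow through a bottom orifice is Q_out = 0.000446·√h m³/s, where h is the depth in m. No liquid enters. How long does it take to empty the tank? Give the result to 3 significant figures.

2200 s

A dh/dt = −Q_out = −0.000446 √h.
∫ h^(−1/2) dh = −(0.000446/A) ∫ dt, giving 2√h = 2√h₀ − (0.000446/A) t.
Tank is empty when √h = 0: t_empty = 2A√h₀/0.000446.
t_empty = 2·0.389·√1.59/0.000446 = 0.77800·1.2610/0.000446 = 2199.6 s.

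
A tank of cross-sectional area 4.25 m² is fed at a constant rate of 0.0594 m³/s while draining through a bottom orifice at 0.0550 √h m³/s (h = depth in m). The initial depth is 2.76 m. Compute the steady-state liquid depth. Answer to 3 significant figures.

1.17 m

A dh/dt = Q_in − 0.0550 √h. Steady state requires inflow = outflow:
Q_in = 0.0550 √h_ss ⇒ √h_ss = 0.0594/0.0550 = 1.0800.
h_ss = 1.0800² = 1.1664 m. (Since h₀ = 2.76 m > h_ss, the level will fall toward this value.)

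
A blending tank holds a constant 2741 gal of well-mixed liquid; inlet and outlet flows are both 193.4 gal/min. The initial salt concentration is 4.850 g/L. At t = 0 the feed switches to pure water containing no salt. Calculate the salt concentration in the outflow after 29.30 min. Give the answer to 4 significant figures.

0.6136 g/L

Species balance on the tank: V dC/dt = Q(C_in − C).
Time constant τ = V/Q = 2741/193.4 = 14.1727 min.
C approaches C_in exponentially: C(t) = C_in + (C₀ − C_in) e^(−t/τ).
C(29.30) = 0 + (4.850 − 0)·e^(−29.30/14.1727) = 0 + (4.85000)·0.126520 = 0.613622 g/L.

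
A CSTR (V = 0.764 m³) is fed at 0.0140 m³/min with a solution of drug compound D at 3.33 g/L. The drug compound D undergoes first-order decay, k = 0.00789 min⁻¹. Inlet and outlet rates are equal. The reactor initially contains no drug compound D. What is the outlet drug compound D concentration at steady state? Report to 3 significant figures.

Accumulation = in − out − consumed: V dC/dt = Q C_in − Q C − k V C.
Steady state (dC/dt = 0): C_ss = Q C_in/(Q + kV) = C_in/(1 + kV/Q).
C_ss = 0.0140·3.33/(0.0140 + 0.00789·0.764) = 0.046620/0.020028 = 2.3277 g/L.

2.33 g/L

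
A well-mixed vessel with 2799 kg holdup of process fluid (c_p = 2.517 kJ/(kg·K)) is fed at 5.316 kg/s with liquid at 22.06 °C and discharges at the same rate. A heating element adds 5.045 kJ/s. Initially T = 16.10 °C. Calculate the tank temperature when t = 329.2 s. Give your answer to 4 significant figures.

M c_p dT/dt = ṁ c_p (T_in − T) + Q̇.
Rearrange: dT/dt = (T_ss − T)/τ with τ = M/ṁ = 526.524 s and T_ss = T_in + Q̇/(ṁ c_p) = 22.4370 °C.
Integrating: T(t) = T_ss + (T₀ − T_ss) e^(−t/τ).
T(329.2) = 22.4370 + (-6.33704)·e^(−329.2/526.524) = 22.4370 + (-6.33704)·0.535137 = 19.0459 °C.

19.05 °C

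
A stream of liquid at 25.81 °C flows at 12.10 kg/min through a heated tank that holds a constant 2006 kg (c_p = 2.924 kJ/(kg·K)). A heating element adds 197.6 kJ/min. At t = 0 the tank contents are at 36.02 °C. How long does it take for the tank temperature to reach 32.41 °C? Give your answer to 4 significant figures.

251.4 min

M c_p dT/dt = ṁ c_p (T_in − T) + Q̇.
τ = M/ṁ = 165.785 min; T_ss = T_in + Q̇/(ṁ c_p) = 31.3950 °C.
T(t) = T_ss + (T₀ − T_ss) e^(−t/τ). Set T = 32.41:
e^(−t/τ) = (32.41 − 31.3950)/(36.02 − 31.3950) = 0.219457
t = −165.785 · ln(0.219457) = 251.429 min.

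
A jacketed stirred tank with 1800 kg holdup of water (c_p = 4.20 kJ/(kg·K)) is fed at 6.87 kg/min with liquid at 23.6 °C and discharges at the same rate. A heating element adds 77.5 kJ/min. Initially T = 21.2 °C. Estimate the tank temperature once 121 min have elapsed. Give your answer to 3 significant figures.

23.1 °C

First-law balance (no shaft work): M c_p dT/dt = ṁ c_p (T_in − T) + 77.5.
τ = M/ṁ = 262.01 min; T_ss = T_in + Q̇/(ṁ c_p) = 23.6 + 77.5/(6.87·4.20) = 26.286 °C.
Solution: T(t) = T_ss + (T₀ − T_ss) e^(−t/τ).
T(121) = 26.286 + (-5.0859)·e^(−121/262.01) = 26.286 + (-5.0859)·0.63014 = 23.081 °C.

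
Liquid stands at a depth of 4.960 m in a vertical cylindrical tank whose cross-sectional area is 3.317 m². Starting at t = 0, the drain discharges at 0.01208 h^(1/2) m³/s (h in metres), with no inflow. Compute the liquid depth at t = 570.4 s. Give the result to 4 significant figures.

1.412 m

Accumulation of liquid (constant cross-section A): A dh/dt = −0.01208 √h.
∫ h^(−1/2) dh = −(0.01208/A) ∫ dt, giving 2√h = 2√h₀ − (0.01208/A) t.
√h = √4.960 − 0.01208·570.4/(2·3.317) = 2.22711 − 1.03865 = 1.18845.
h = 1.18845² = 1.41242 m.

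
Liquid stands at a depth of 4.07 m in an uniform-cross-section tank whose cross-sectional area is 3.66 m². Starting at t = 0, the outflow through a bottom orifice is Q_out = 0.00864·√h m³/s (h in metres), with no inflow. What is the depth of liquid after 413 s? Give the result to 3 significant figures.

2.34 m

A dh/dt = −Q_out = −0.00864 √h.
∫ h^(−1/2) dh = −(0.00864/A) ∫ dt, giving 2√h = 2√h₀ − (0.00864/A) t.
√h = √4.07 − 0.00864·413/(2·3.66) = 2.0174 − 0.48748 = 1.5299.
h = 1.5299² = 2.3407 m.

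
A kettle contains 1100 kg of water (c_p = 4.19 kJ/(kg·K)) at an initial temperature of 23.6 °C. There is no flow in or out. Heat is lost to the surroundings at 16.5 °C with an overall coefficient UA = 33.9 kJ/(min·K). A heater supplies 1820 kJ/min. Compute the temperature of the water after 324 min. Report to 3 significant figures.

M c_p dT/dt = −UA(T − T_amb) + Q̇.
dT/dt = (T_ss − T)/τ with T_ss = T_amb + Q̇/UA = 16.5 + 1820/33.9 = 70.187 °C, τ = M c_p/UA = 1100·4.19/33.9 = 135.96 min.
T approaches T_ss exponentially: T(t) = T_ss + (T₀ − T_ss) e^(−t/τ).
T(324) = 70.187 + (-46.587)·0.092266 = 65.889 °C.

65.9 °C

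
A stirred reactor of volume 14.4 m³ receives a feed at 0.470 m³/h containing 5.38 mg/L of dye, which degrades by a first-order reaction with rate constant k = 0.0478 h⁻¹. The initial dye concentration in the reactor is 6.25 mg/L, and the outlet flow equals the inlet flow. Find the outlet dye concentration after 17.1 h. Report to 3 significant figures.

3.21 mg/L

Species balance: V dC/dt = Q C_in − Q C − k V C.
dC/dt = (Q/V) C_in − (Q/V + k) C; effective rate a = Q/V + k = 0.032639 + 0.0478 = 0.080439 h⁻¹.
C_ss = Q C_in/(Q + kV) = 2.1830 mg/L; C(t) = C_ss + (C₀ − C_ss) e^(−a t).
C(17.1) = 2.1830 + (4.0670)·e^(−0.080439·17.1) = 2.1830 + (4.0670)·0.25271 = 3.2108 mg/L.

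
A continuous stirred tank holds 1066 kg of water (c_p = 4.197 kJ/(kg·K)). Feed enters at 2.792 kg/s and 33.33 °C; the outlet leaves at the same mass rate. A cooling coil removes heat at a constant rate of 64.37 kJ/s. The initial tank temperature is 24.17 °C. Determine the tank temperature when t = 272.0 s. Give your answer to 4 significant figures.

26.04 °C

First-law balance (no shaft work): M c_p dT/dt = ṁ c_p (T_in − T) − 64.37.
Rearrange: dT/dt = (T_ss − T)/τ with τ = M/ṁ = 381.805 s and T_ss = T_in − Q̇/(ṁ c_p) = 27.8368 °C.
This is linear first-order; T(t) = T_ss + (T₀ − T_ss) e^(−t/τ).
T(272.0) = 27.8368 + (-3.66675)·e^(−272.0/381.805) = 27.8368 + (-3.66675)·0.490463 = 26.0383 °C.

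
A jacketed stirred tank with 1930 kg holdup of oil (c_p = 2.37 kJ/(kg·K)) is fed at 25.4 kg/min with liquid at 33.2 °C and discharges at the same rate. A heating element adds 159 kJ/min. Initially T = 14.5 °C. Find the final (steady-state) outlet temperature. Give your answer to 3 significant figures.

M c_p dT/dt = ṁ c_p (T_in − T) + Q̇.
At steady state dT/dt = 0 ⇒ T_ss = T_in + Q̇/(ṁ c_p) = 33.2 + 159/(25.4·2.37) = 35.841 °C.

35.8 °C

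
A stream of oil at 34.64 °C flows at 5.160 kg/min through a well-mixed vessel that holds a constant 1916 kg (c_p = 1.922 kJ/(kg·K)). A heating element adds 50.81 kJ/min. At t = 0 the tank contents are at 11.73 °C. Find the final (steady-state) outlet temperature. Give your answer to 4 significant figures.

39.76 °C

M c_p dT/dt = ṁ c_p (T_in − T) + Q̇.
At steady state dT/dt = 0 ⇒ T_ss = T_in + Q̇/(ṁ c_p) = 34.64 + 50.81/(5.160·1.922) = 39.7633 °C.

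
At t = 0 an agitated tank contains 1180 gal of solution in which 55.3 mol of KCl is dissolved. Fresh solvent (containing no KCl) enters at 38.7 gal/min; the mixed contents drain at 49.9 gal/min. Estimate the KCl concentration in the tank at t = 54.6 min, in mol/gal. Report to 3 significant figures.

0.00376 mol/gal

Total volume: dV/dt = Q_in − Q_out = -11.200 gal/min, so V(t) = 1180 − 11.200 t and V(54.6) = 568.48 gal.
Solute balance: dm/dt = 0 − Q_out C = −Q_out m/V(t).
Separate: dm/m = −Q_out dt/V(t) ⇒ ln(m/m₀) = −(Q_out/(Q_in−Q_out)) ln(V/V₀).
m = m₀ (V₀/V)^(Q_out/(Q_in−Q_out)) = 55.3 × (1180/568.48)^(-4.4554) = 2.1362 mol.
C = m/V = 2.1362/568.48 = 0.0037577 mol/gal.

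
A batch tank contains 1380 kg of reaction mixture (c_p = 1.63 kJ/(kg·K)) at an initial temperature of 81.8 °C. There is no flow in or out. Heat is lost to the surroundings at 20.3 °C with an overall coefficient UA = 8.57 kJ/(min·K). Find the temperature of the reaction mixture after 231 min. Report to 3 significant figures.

45.8 °C

First-law balance (no shaft work): M c_p dT/dt = −UA(T − T_amb).
dT/dt = (T_ss − T)/τ with T_ss = T_amb = 20.300 °C, τ = M c_p/UA = 1380·1.63/8.57 = 262.47 min.
Solution: T(t) = T_ss + (T₀ − T_ss) e^(−t/τ).
T(231) = 20.300 + (61.500)·0.41475 = 45.807 °C.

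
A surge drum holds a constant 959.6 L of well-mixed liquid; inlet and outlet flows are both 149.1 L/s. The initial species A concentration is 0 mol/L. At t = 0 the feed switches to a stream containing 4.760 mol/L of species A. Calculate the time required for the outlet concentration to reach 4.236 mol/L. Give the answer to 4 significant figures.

Species balance on the tank: V dC/dt = Q(C_in − C), so τ = V/Q = 6.43595 s.
C(t) = C_in + (C₀ − C_in) e^(−t/τ). Set C = 4.236 and solve for t:
e^(−t/τ) = (C − C_in)/(C₀ − C_in) = (4.236 − 4.760)/(0 − 4.760) = 0.110084
t = −τ ln(…) = 6.43595 × 2.20651 = 14.2010 s.

14.20 s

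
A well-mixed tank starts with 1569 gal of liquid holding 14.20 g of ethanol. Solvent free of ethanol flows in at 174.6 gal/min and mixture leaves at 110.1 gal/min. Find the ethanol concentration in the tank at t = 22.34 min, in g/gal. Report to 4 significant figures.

0.001552 g/gal

Let m(t) be the amount of ethanol. Volume: V(t) = V₀ + (Q_in − Q_out) t = 1569 + 64.5000 t; V(22.34) = 3009.93 gal.
Solute balance: dm/dt = 0 − Q_out C = −Q_out m/V(t).
dm/m = −Q_out dt/(V₀ + 64.5000 t); integrating gives ln(m/m₀) = −(Q_out/(Q_in−Q_out)) ln(V/V₀).
m = m₀ (V₀/V)^(Q_out/(Q_in−Q_out)) = 14.20 × (1569/3009.93)^(1.70698) = 4.67011 g.
C = m/V = 4.67011/3009.93 = 0.00155157 g/gal.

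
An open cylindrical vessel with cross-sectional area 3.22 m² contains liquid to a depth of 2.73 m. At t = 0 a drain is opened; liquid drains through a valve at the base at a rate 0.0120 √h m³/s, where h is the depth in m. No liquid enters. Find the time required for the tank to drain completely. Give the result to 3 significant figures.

Mass balance (ρ constant): A dh/dt = −0.0120 √h.
Separate and integrate: 2(√h − √h₀) = −(0.0120/A) t.
Tank is empty when √h = 0: t_empty = 2A√h₀/0.0120.
t_empty = 2·3.22·√2.73/0.0120 = 6.4400·1.6523/0.0120 = 886.72 s.

887 s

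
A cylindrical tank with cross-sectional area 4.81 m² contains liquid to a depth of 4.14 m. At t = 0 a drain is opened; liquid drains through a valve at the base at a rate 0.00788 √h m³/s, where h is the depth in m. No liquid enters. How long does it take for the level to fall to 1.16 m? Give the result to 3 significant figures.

1170 s

Unsteady balance on liquid volume: A dh/dt = −0.00788 √h.
∫ h^(−1/2) dh = −(0.00788/A) ∫ dt, giving 2√h = 2√h₀ − (0.00788/A) t.
t = 2A(√h₀ − √h)/0.00788 = 2·4.81·(√4.14 − √1.16)/0.00788
  = 9.6200 × (2.0347 − 1.0770) / 0.00788 = 1169.1 s.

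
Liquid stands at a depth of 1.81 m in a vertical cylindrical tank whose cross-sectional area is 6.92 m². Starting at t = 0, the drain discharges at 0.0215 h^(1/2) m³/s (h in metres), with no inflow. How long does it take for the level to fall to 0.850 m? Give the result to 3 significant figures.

With no inflow, A dh/dt = −0.0215 √h.
∫ h^(−1/2) dh = −(0.0215/A) ∫ dt, giving 2√h = 2√h₀ − (0.0215/A) t.
t = 2A(√h₀ − √h)/0.0215 = 2·6.92·(√1.81 − √0.850)/0.0215
  = 13.840 × (1.3454 − 0.92195) / 0.0215 = 272.56 s.

273 s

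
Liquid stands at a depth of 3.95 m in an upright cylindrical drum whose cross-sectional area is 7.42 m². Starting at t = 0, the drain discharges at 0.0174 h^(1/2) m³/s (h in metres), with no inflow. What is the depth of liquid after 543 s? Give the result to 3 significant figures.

A dh/dt = −Q_out = −0.0174 √h.
This is separable: 2 d(√h)/dt = −0.0174/A, so √h = √h₀ − (0.0174/(2A)) t.
√h = √3.95 − 0.0174·543/(2·7.42) = 1.9875 − 0.63667 = 1.3508.
h = 1.3508² = 1.8246 m.

1.82 m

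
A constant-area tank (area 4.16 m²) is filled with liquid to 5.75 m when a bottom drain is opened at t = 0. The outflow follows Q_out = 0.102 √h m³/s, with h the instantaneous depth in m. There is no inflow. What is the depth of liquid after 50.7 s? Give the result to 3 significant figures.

With no inflow, A dh/dt = −0.102 √h.
This is separable: 2 d(√h)/dt = −0.102/A, so √h = √h₀ − (0.102/(2A)) t.
√h = √5.75 − 0.102·50.7/(2·4.16) = 2.3979 − 0.62156 = 1.7764.
h = 1.7764² = 3.1554 m.

3.16 m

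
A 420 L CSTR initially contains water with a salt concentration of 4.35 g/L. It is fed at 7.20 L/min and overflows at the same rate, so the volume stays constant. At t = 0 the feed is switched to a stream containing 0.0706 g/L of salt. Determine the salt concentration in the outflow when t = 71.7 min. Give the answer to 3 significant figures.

Species balance on the tank: V dC/dt = Q(C_in − C).
Rewrite as dC/dt + C/τ = C_in/τ, τ = V/Q = 58.333 min.
C approaches C_in exponentially: C(t) = C_in + (C₀ − C_in) e^(−t/τ).
C(71.7) = 0.0706 + (4.35 − 0.0706)·e^(−71.7/58.333) = 0.0706 + (4.2794)·0.29254 = 1.3225 g/L.

1.32 g/L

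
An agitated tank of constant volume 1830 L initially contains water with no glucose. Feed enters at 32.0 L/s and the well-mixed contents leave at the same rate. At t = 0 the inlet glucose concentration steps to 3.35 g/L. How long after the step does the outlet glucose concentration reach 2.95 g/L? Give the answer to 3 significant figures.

122 s

Species balance: V dC/dt = Q(C_in − C) ⇒ τ = V/Q = 57.188 s.
C(t) = C_in + (C₀ − C_in) e^(−t/τ). Set C = 2.95 and solve for t:
e^(−t/τ) = (C − C_in)/(C₀ − C_in) = (2.95 − 3.35)/(0 − 3.35) = 0.11940
t = −τ ln(…) = 57.188 × 2.1253 = 121.54 s.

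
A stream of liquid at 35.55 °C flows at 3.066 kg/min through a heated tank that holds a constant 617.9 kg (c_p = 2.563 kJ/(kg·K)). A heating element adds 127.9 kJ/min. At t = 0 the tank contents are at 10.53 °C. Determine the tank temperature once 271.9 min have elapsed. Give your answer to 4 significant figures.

M c_p dT/dt = ṁ c_p (T_in − T) + Q̇.
Rearrange: dT/dt = (T_ss − T)/τ with τ = M/ṁ = 201.533 min and T_ss = T_in + Q̇/(ṁ c_p) = 51.8261 °C.
Solution: T(t) = T_ss + (T₀ − T_ss) e^(−t/τ).
T(271.9) = 51.8261 + (-41.2961)·e^(−271.9/201.533) = 51.8261 + (-41.2961)·0.259458 = 41.1115 °C.

41.11 °C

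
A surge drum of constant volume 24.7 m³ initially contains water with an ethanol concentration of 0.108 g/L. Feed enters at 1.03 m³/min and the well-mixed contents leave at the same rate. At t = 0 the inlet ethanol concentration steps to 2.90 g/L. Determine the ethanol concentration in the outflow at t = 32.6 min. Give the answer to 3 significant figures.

Transient balance on the dissolved component: V dC/dt = Q(C_in − C).
So dC/dt = (C_in − C)/τ with τ = V/Q = 24.7/1.03 = 23.981 min.
Solution: C(t) = C_in + (C₀ − C_in) e^(−t/τ).
C(32.6) = 2.90 + (0.108 − 2.90)·e^(−32.6/23.981) = 2.90 + (-2.7920)·0.25681 = 2.1830 g/L.

2.18 g/L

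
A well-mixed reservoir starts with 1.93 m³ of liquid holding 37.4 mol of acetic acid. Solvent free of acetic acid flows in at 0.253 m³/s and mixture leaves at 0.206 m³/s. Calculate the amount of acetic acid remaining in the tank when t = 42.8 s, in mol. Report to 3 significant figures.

Total volume: dV/dt = Q_in − Q_out = 0.047000 m³/s, so V(t) = 1.93 + 0.047000 t and V(42.8) = 3.9416 m³.
No acetic acid enters, so dm/dt = −Q_out · (m/V).
dm/m = −Q_out dt/(V₀ + 0.047000 t); integrating gives ln(m/m₀) = −(Q_out/(Q_in−Q_out)) ln(V/V₀).
m = m₀ (V₀/V)^(Q_out/(Q_in−Q_out)) = 37.4 × (1.93/3.9416)^(4.3830) = 1.6355 mol.

1.64 mol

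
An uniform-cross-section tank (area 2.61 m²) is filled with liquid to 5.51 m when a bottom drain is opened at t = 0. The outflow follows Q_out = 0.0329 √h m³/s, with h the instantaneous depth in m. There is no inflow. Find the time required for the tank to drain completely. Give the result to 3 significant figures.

A dh/dt = −Q_out = −0.0329 √h.
∫ h^(−1/2) dh = −(0.0329/A) ∫ dt, giving 2√h = 2√h₀ − (0.0329/A) t.
Set h = 0: 2√h₀ = (0.0329/A) t_empty ⇒ t_empty = 2A√h₀/0.0329.
t_empty = 2·2.61·√5.51/0.0329 = 5.2200·2.3473/0.0329 = 372.43 s.

372 s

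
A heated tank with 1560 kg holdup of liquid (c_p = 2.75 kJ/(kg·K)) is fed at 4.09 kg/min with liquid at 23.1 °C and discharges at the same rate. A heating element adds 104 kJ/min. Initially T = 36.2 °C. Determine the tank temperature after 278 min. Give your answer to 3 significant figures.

Energy balance: M c_p dT/dt = ṁ c_p (T_in − T) + 104.
Rearrange: dT/dt = (T_ss − T)/τ with τ = M/ṁ = 381.42 min and T_ss = T_in + Q̇/(ṁ c_p) = 32.346 °C.
Integrating: T(t) = T_ss + (T₀ − T_ss) e^(−t/τ).
T(278) = 32.346 + (3.8535)·e^(−278/381.42) = 32.346 + (3.8535)·0.48246 = 34.206 °C.

34.2 °C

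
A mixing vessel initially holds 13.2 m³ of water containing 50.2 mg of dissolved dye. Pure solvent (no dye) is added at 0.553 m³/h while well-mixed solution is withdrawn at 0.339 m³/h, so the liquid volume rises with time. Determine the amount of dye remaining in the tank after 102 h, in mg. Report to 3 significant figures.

Total volume: dV/dt = Q_in − Q_out = 0.21400 m³/h, so V(t) = 13.2 + 0.21400 t and V(102) = 35.028 m³.
Solute balance: dm/dt = 0 − Q_out C = −Q_out m/V(t).
Separate: dm/m = −Q_out dt/V(t) ⇒ ln(m/m₀) = −(Q_out/(Q_in−Q_out)) ln(V/V₀).
m = m₀ (V₀/V)^(Q_out/(Q_in−Q_out)) = 50.2 × (13.2/35.028)^(1.5841) = 10.698 mg.

10.7 mg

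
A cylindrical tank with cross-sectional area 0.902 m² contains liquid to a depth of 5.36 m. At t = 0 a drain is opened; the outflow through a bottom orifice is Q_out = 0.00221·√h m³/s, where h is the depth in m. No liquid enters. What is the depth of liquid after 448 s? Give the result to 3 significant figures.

3.12 m

A dh/dt = −Q_out = −0.00221 √h.
Separate and integrate: 2(√h − √h₀) = −(0.00221/A) t.
√h = √5.36 − 0.00221·448/(2·0.902) = 2.3152 − 0.54882 = 1.7663.
h = 1.7663² = 3.1200 m.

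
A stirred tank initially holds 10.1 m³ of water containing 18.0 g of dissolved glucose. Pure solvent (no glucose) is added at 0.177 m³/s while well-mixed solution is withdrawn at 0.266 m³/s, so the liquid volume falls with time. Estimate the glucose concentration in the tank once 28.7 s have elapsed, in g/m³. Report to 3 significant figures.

Let m(t) be the amount of glucose. Volume: V(t) = V₀ + (Q_in − Q_out) t = 10.1 − 0.089000 t; V(28.7) = 7.5457 m³.
No glucose enters, so dm/dt = −Q_out · (m/V).
Separate: dm/m = −Q_out dt/V(t) ⇒ ln(m/m₀) = −(Q_out/(Q_in−Q_out)) ln(V/V₀).
m = m₀ (V₀/V)^(Q_out/(Q_in−Q_out)) = 18.0 × (10.1/7.5457)^(-2.9888) = 7.5306 g.
C = m/V = 7.5306/7.5457 = 0.99800 g/m³.

0.998 g/m³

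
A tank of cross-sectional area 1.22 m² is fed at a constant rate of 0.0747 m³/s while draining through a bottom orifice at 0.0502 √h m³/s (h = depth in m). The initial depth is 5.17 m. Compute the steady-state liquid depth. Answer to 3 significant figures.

Level balance: A dh/dt = 0.0747 − 0.0502 √h. Setting dh/dt = 0:
Q_in = 0.0502 √h_ss ⇒ √h_ss = 0.0747/0.0502 = 1.4880.
h_ss = 1.4880² = 2.2143 m. (Since h₀ = 5.17 m > h_ss, the level will fall toward this value.)

2.21 m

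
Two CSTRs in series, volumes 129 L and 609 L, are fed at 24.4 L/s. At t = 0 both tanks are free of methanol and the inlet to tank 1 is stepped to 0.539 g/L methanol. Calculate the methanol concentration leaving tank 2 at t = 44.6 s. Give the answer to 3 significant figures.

Time constants: τᵢ = Vᵢ/Q for each well-mixed tank.
τ₁ = 129/24.4 = 5.2869 s; τ₂ = 609/24.4 = 24.959 s.
Tank 1: C₁ = C_in(1 − e^(−t/τ₁)). Tank 2 (τ₁ ≠ τ₂): C₂ = C_in[1 − (τ₁ e^(−t/τ₁) − τ₂ e^(−t/τ₂))/(τ₁ − τ₂)].
At t = 44.6: e^(−t/τ₁) = 0.00021692, e^(−t/τ₂) = 0.16747.
C₂ = 0.539·[1 − (5.2869·0.00021692 − 24.959·0.16747)/(-19.672)] = 0.539·0.78758 = 0.42450 g/L.

0.425 g/L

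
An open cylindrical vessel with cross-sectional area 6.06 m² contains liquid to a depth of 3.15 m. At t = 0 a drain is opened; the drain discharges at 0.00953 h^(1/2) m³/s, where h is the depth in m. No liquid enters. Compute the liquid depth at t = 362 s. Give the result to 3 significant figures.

2.22 m

A dh/dt = −Q_out = −0.00953 √h.
Separate and integrate: 2(√h − √h₀) = −(0.00953/A) t.
√h = √3.15 − 0.00953·362/(2·6.06) = 1.7748 − 0.28464 = 1.4902.
h = 1.4902² = 2.2206 m.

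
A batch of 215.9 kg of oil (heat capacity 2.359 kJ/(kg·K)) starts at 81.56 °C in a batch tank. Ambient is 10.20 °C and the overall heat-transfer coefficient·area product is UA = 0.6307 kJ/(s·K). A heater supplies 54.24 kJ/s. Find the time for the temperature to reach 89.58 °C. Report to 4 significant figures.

640.9 s

Lumped-capacitance energy balance: M c_p dT/dt = UA(T_amb − T) + Q̇.
τ = M c_p/UA = 807.528 s; T_ss = T_amb + Q̇/UA = 10.20 + 54.24/0.6307 = 96.1997 °C.
T(t) = T_ss + (T₀ − T_ss)e^(−t/τ); set T = 89.58:
t = −τ ln[(T − T_ss)/(T₀ − T_ss)] = −807.528 · ln(0.452174) = 640.926 s.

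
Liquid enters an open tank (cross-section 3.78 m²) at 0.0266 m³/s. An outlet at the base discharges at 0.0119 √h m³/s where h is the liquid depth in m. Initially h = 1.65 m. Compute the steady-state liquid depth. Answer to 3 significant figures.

Volume balance on the tank: A dh/dt = Q_in − 0.0119 √h. At steady state dh/dt = 0:
Q_in = 0.0119 √h_ss ⇒ √h_ss = 0.0266/0.0119 = 2.2353.
h_ss = 2.2353² = 4.9965 m. (Since h₀ = 1.65 m < h_ss, the level will rise toward this value.)

5.00 m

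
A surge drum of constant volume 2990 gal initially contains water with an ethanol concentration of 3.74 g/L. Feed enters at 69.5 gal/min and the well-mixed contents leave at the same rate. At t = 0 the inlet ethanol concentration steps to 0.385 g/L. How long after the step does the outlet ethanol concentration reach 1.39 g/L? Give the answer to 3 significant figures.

51.9 min

Unsteady species balance (constant V, well mixed): V dC/dt = Q(C_in − C), so τ = V/Q = 43.022 min.
C(t) = C_in + (C₀ − C_in) e^(−t/τ). Set C = 1.39 and solve for t:
e^(−t/τ) = (C − C_in)/(C₀ − C_in) = (1.39 − 0.385)/(3.74 − 0.385) = 0.29955
t = −τ ln(…) = 43.022 × 1.2055 = 51.861 min.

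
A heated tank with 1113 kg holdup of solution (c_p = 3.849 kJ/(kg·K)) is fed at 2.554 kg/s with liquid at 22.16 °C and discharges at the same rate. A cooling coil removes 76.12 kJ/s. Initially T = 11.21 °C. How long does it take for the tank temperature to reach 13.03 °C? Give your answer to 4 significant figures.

365.3 s

M c_p dT/dt = ṁ c_p (T_in − T) − Q̇.
τ = M/ṁ = 435.787 s; T_ss = T_in − Q̇/(ṁ c_p) = 14.4166 °C.
T(t) = T_ss + (T₀ − T_ss) e^(−t/τ). Set T = 13.03:
e^(−t/τ) = (13.03 − 14.4166)/(11.21 − 14.4166) = 0.432426
t = −435.787 · ln(0.432426) = 365.339 s.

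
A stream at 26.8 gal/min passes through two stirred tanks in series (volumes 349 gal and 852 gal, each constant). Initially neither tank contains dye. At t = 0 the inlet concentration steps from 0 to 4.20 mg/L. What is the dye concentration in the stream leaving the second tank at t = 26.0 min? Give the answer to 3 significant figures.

1.46 mg/L

Species balance on tank i: dCᵢ/dt = (Cᵢ₋₁ − Cᵢ)/τᵢ with τᵢ = Vᵢ/Q.
τ₁ = 349/26.8 = 13.022 min; τ₂ = 852/26.8 = 31.791 min.
Solving the cascade with C₁(0)=C₂(0)=0 gives C₂(t) = C_in[1 − (τ₁ e^(−t/τ₁) − τ₂ e^(−t/τ₂))/(τ₁ − τ₂)].
At t = 26.0: e^(−t/τ₁) = 0.13580, e^(−t/τ₂) = 0.44138.
C₂ = 4.20·[1 − (13.022·0.13580 − 31.791·0.44138)/(-18.769)] = 4.20·0.34659 = 1.4557 mg/L.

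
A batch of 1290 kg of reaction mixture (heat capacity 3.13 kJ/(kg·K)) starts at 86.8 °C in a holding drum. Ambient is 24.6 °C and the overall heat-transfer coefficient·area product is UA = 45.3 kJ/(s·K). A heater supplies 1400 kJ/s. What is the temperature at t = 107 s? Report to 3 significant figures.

64.9 °C

Lumped-capacitance energy balance: M c_p dT/dt = UA(T_amb − T) + Q̇.
dT/dt = (T_ss − T)/τ with T_ss = T_amb + Q̇/UA = 24.6 + 1400/45.3 = 55.505 °C, τ = M c_p/UA = 1290·3.13/45.3 = 89.132 s.
T approaches T_ss exponentially: T(t) = T_ss + (T₀ − T_ss) e^(−t/τ).
T(107) = 55.505 + (31.295)·0.30106 = 64.927 °C.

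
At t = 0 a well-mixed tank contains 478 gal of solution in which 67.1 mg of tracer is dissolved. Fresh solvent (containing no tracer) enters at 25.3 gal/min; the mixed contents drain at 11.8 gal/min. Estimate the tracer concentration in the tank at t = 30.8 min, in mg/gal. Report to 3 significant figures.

Let m(t) be the amount of tracer. Volume: V(t) = V₀ + (Q_in − Q_out) t = 478 + 13.500 t; V(30.8) = 893.80 gal.
Species balance (pure solvent in): dm/dt = −Q_out · m/V(t).
dm/m = −Q_out dt/(V₀ + 13.500 t); integrating gives ln(m/m₀) = −(Q_out/(Q_in−Q_out)) ln(V/V₀).
m = m₀ (V₀/V)^(Q_out/(Q_in−Q_out)) = 67.1 × (478/893.80)^(0.87407) = 38.827 mg.
C = m/V = 38.827/893.80 = 0.043441 mg/gal.

0.0434 mg/gal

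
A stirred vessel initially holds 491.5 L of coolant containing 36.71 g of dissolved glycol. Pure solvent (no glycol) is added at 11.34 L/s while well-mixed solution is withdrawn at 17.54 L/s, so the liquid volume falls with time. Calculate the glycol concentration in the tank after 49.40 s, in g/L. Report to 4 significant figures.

Let m(t) be the amount of glycol. Volume: V(t) = V₀ + (Q_in − Q_out) t = 491.5 − 6.20000 t; V(49.40) = 185.220 L.
Solute balance: dm/dt = 0 − Q_out C = −Q_out m/V(t).
dm/m = −Q_out dt/(V₀ − 6.20000 t); integrating gives ln(m/m₀) = −(Q_out/(Q_in−Q_out)) ln(V/V₀).
m = m₀ (V₀/V)^(Q_out/(Q_in−Q_out)) = 36.71 × (491.5/185.220)^(-2.82903) = 2.32134 g.
C = m/V = 2.32134/185.220 = 0.0125329 g/L.

0.01253 g/L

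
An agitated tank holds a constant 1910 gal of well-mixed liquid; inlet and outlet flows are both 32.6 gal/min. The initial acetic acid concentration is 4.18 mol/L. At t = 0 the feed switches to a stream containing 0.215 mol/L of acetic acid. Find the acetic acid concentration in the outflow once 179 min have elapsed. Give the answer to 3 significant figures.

Mass balance on the solute (V constant): V dC/dt = Q(C_in − C).
Rewrite as dC/dt + C/τ = C_in/τ, τ = V/Q = 58.589 min.
C approaches C_in exponentially: C(t) = C_in + (C₀ − C_in) e^(−t/τ).
C(179) = 0.215 + (4.18 − 0.215)·e^(−179/58.589) = 0.215 + (3.9650)·0.047114 = 0.40181 mol/L.

0.402 mol/L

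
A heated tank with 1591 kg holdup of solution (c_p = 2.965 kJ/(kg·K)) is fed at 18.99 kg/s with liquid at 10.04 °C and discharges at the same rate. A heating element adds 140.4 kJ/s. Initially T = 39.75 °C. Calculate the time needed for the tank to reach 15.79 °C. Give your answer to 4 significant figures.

M c_p dT/dt = ṁ c_p (T_in − T) + Q̇.
τ = M/ṁ = 83.7809 s; T_ss = T_in + Q̇/(ṁ c_p) = 12.5335 °C.
T(t) = T_ss + (T₀ − T_ss) e^(−t/τ). Set T = 15.79:
e^(−t/τ) = (15.79 − 12.5335)/(39.75 − 12.5335) = 0.119650
t = −83.7809 · ln(0.119650) = 177.882 s.

177.9 s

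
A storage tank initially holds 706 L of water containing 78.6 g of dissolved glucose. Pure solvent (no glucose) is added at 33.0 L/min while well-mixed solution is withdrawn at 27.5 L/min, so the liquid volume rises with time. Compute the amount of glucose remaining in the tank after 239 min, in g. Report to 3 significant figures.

Let m(t) be the amount of glucose. Volume: V(t) = V₀ + (Q_in − Q_out) t = 706 + 5.5000 t; V(239) = 2020.5 L.
Species balance (pure solvent in): dm/dt = −Q_out · m/V(t).
Separate: dm/m = −Q_out dt/V(t) ⇒ ln(m/m₀) = −(Q_out/(Q_in−Q_out)) ln(V/V₀).
m = m₀ (V₀/V)^(Q_out/(Q_in−Q_out)) = 78.6 × (706/2020.5)^(5.0000) = 0.40940 g.

0.409 g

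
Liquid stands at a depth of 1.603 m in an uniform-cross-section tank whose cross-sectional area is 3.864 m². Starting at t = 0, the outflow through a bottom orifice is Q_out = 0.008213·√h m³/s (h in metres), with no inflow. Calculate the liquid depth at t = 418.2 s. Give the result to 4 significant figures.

0.6751 m

A dh/dt = −Q_out = −0.008213 √h.
Separate and integrate: 2(√h − √h₀) = −(0.008213/A) t.
√h = √1.603 − 0.008213·418.2/(2·3.864) = 1.26610 − 0.444446 = 0.821651.
h = 0.821651² = 0.675110 m.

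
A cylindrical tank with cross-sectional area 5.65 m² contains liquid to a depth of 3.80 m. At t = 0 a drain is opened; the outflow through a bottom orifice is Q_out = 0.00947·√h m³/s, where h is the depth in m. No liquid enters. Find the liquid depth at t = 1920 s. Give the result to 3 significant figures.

A dh/dt = −Q_out = −0.00947 √h.
This is separable: 2 d(√h)/dt = −0.00947/A, so √h = √h₀ − (0.00947/(2A)) t.
√h = √3.80 − 0.00947·1920/(2·5.65) = 1.9494 − 1.6091 = 0.34030.
h = 0.34030² = 0.11580 m.

0.116 m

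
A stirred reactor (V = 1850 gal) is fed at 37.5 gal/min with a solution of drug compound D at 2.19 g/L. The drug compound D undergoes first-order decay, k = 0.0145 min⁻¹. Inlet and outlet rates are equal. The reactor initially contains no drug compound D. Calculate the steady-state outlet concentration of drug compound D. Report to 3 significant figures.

Species balance: V dC/dt = Q C_in − Q C − k V C.
At steady state: 0 = Q C_in − (Q + kV) C_ss, so C_ss = Q C_in/(Q + kV).
C_ss = 37.5·2.19/(37.5 + 0.0145·1850) = 82.125/64.325 = 1.2767 g/L.

1.28 g/L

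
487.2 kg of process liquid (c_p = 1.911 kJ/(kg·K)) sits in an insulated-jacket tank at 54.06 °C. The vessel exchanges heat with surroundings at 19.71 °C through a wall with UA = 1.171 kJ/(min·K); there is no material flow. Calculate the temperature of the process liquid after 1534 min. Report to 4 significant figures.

Lumped-capacitance energy balance: M c_p dT/dt = UA(T_amb − T).
dT/dt = (T_ss − T)/τ with T_ss = T_amb = 19.7100 °C, τ = M c_p/UA = 487.2·1.911/1.171 = 795.080 min.
Solution: T(t) = T_ss + (T₀ − T_ss) e^(−t/τ).
T(1534) = 19.7100 + (34.3500)·0.145240 = 24.6990 °C.

24.70 °C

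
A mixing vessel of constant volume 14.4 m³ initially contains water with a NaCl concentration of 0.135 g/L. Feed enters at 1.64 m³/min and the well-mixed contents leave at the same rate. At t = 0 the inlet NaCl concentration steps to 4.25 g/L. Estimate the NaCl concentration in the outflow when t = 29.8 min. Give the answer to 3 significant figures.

4.11 g/L

Species balance on the tank: V dC/dt = Q(C_in − C).
Rewrite as dC/dt + C/τ = C_in/τ, τ = V/Q = 8.7805 min.
Integrating: C(t) = C_in + (C₀ − C_in) e^(−t/τ).
C(29.8) = 4.25 + (0.135 − 4.25)·e^(−29.8/8.7805) = 4.25 + (-4.1150)·0.033578 = 4.1118 g/L.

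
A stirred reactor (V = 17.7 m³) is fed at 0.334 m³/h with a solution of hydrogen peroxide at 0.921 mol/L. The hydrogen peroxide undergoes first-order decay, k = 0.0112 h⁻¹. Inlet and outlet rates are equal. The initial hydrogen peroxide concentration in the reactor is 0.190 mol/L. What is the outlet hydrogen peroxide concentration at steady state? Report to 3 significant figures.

0.578 mol/L

Accumulation = in − out − consumed: V dC/dt = Q C_in − Q C − k V C.
At steady state: 0 = Q C_in − (Q + kV) C_ss, so C_ss = Q C_in/(Q + kV).
C_ss = 0.334·0.921/(0.334 + 0.0112·17.7) = 0.30761/0.53224 = 0.57796 mol/L.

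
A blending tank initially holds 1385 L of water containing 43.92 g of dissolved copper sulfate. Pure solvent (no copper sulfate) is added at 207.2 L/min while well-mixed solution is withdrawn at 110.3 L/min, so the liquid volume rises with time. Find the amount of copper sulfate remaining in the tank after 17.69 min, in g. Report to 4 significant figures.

Total volume: dV/dt = Q_in − Q_out = 96.9000 L/min, so V(t) = 1385 + 96.9000 t and V(17.69) = 3099.16 L.
Species balance (pure solvent in): dm/dt = −Q_out · m/V(t).
dm/m = −Q_out dt/(V₀ + 96.9000 t); integrating gives ln(m/m₀) = −(Q_out/(Q_in−Q_out)) ln(V/V₀).
m = m₀ (V₀/V)^(Q_out/(Q_in−Q_out)) = 43.92 × (1385/3099.16)^(1.13829) = 17.5588 g.

17.56 g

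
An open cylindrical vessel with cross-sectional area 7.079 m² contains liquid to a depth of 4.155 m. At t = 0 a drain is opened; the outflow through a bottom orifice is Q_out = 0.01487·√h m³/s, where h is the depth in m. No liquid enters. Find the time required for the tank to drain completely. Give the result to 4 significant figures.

A dh/dt = −Q_out = −0.01487 √h.
∫ h^(−1/2) dh = −(0.01487/A) ∫ dt, giving 2√h = 2√h₀ − (0.01487/A) t.
Tank is empty when √h = 0: t_empty = 2A√h₀/0.01487.
t_empty = 2·7.079·√4.155/0.01487 = 14.1580·2.03838/0.01487 = 1940.78 s.

1941 s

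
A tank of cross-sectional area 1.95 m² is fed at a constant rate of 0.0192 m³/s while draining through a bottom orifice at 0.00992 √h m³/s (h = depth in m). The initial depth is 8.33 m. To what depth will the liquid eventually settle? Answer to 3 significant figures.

A dh/dt = Q_in − 0.00992 √h. Steady state requires inflow = outflow:
Q_in = 0.00992 √h_ss ⇒ √h_ss = 0.0192/0.00992 = 1.9355.
h_ss = 1.9355² = 3.7461 m. (Since h₀ = 8.33 m > h_ss, the level will fall toward this value.)

3.75 m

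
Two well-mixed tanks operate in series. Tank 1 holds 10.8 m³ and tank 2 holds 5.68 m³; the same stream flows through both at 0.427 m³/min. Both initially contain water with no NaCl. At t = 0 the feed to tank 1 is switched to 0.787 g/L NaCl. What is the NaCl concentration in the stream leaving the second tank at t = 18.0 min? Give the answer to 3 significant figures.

0.198 g/L

Time constants: τᵢ = Vᵢ/Q for each well-mixed tank.
τ₁ = 10.8/0.427 = 25.293 min; τ₂ = 5.68/0.427 = 13.302 min.
Tank 1: C₁ = C_in(1 − e^(−t/τ₁)). Tank 2 (τ₁ ≠ τ₂): C₂ = C_in[1 − (τ₁ e^(−t/τ₁) − τ₂ e^(−t/τ₂))/(τ₁ − τ₂)].
At t = 18.0: e^(−t/τ₁) = 0.49083, e^(−t/τ₂) = 0.25842.
C₂ = 0.787·[1 − (25.293·0.49083 − 13.302·0.25842)/(11.991)] = 0.787·0.25135 = 0.19781 g/L.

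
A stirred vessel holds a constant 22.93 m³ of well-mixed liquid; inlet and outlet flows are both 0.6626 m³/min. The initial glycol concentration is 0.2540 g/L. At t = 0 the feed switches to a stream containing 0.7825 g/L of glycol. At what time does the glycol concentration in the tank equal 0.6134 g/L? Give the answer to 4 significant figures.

39.44 min

Accumulation = in − out for the solute gives V dC/dt = Q(C_in − C), so τ = V/Q = 34.6061 min.
C(t) = C_in + (C₀ − C_in) e^(−t/τ). Set C = 0.6134 and solve for t:
e^(−t/τ) = (C − C_in)/(C₀ − C_in) = (0.6134 − 0.7825)/(0.2540 − 0.7825) = 0.319962
t = −τ ln(…) = 34.6061 × 1.13955 = 39.4355 min.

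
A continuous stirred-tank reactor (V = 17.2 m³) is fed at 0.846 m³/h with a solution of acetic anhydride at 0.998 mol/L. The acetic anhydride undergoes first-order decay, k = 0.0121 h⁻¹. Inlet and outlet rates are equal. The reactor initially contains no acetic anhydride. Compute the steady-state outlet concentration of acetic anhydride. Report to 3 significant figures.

0.801 mol/L

Species balance: V dC/dt = Q C_in − Q C − k V C.
Steady state (dC/dt = 0): C_ss = Q C_in/(Q + kV) = C_in/(1 + kV/Q).
C_ss = 0.846·0.998/(0.846 + 0.0121·17.2) = 0.84431/1.0541 = 0.80096 mol/L.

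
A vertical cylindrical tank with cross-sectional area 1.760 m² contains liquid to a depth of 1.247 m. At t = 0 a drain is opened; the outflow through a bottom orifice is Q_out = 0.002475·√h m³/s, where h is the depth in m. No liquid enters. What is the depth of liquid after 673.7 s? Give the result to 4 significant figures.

0.4134 m

Volume balance on the tank: A dh/dt = −0.002475 √h.
This is separable: 2 d(√h)/dt = −0.002475/A, so √h = √h₀ − (0.002475/(2A)) t.
√h = √1.247 − 0.002475·673.7/(2·1.760) = 1.11669 − 0.473695 = 0.642996.
h = 0.642996² = 0.413444 m.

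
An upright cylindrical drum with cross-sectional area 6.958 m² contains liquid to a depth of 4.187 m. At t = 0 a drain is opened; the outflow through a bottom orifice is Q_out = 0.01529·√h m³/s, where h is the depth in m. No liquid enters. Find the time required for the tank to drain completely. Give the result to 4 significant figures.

1862 s

Accumulation of liquid (constant cross-section A): A dh/dt = −0.01529 √h.
Separate and integrate: 2(√h − √h₀) = −(0.01529/A) t.
Set h = 0: 2√h₀ = (0.01529/A) t_empty ⇒ t_empty = 2A√h₀/0.01529.
t_empty = 2·6.958·√4.187/0.01529 = 13.9160·2.04622/0.01529 = 1862.34 s.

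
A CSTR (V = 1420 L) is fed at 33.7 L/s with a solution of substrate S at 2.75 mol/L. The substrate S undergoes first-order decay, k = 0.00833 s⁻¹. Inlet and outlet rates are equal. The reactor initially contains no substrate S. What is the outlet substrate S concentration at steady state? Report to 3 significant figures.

2.04 mol/L

V dC/dt = Q(C_in − C) − k V C.
At steady state: 0 = Q C_in − (Q + kV) C_ss, so C_ss = Q C_in/(Q + kV).
C_ss = 33.7·2.75/(33.7 + 0.00833·1420) = 92.675/45.529 = 2.0355 mol/L.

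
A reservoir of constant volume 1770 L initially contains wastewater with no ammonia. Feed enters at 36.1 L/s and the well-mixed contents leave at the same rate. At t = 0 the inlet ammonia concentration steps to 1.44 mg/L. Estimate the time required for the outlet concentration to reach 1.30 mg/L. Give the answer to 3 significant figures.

Species balance: V dC/dt = Q(C_in − C) ⇒ τ = V/Q = 49.030 s.
C(t) = C_in + (C₀ − C_in) e^(−t/τ). Set C = 1.30 and solve for t:
e^(−t/τ) = (C − C_in)/(C₀ − C_in) = (1.30 − 1.44)/(0 − 1.44) = 0.097222
t = −τ ln(…) = 49.030 × 2.3308 = 114.28 s.

114 s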